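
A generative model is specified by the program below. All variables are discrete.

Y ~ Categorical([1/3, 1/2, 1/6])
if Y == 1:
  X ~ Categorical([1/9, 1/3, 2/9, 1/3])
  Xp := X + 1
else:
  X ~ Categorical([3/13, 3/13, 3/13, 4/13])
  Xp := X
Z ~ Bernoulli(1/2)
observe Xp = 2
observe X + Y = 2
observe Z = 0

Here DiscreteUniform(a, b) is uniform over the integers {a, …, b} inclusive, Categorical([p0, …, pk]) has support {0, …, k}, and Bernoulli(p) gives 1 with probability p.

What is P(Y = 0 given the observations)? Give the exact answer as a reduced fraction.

Enumerate traces; 2 have nonzero weight after conditioning:
  (Y=0, X=2, Z=0) weight 1/26
  (Y=1, X=1, Z=0) weight 1/12
Group by Y:
  weight(Y=0) = 1/26
  weight(Y=1) = 1/12
Total weight = 1/26 + 1/12 = 19/156
P(Y=0 | obs) = 1/26 / 19/156 = 6/19
P(Y=1 | obs) = 1/12 / 19/156 = 13/19

P(Y = 0 | obs) = 6/19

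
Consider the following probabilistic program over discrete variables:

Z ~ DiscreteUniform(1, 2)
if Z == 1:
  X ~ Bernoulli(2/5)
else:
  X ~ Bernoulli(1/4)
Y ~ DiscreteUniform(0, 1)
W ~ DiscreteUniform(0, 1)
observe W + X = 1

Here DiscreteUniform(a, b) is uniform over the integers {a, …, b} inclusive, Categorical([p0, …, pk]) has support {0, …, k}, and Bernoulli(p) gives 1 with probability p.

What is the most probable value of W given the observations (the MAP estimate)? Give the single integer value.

Enumerate traces; 8 have nonzero weight after conditioning:
  (Z=1, X=0, Y=0, W=1) weight 3/40
  (Z=1, X=0, Y=1, W=1) weight 3/40
  (Z=1, X=1, Y=0, W=0) weight 1/20
  (Z=1, X=1, Y=1, W=0) weight 1/20
  (Z=2, X=0, Y=0, W=1) weight 3/32
  (Z=2, X=0, Y=1, W=1) weight 3/32
  (Z=2, X=1, Y=0, W=0) weight 1/32
  (Z=2, X=1, Y=1, W=0) weight 1/32
Group by W:
  weight(W=0) = 13/80
  weight(W=1) = 27/80
Total weight = 13/80 + 27/80 = 1/2
P(W=0 | obs) = 13/80 / 1/2 = 13/40
P(W=1 | obs) = 27/80 / 1/2 = 27/40
argmax = 1

argmax_v P(W = v | obs) = 1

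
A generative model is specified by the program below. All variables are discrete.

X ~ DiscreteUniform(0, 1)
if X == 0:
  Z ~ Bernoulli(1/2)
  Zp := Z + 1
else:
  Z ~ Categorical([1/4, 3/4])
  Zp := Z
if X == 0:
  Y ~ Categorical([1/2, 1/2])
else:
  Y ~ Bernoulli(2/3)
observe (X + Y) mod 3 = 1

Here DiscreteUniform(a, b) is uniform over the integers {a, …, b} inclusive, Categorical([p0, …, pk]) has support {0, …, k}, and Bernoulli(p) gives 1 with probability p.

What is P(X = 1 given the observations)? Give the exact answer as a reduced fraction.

Enumerate traces; 4 have nonzero weight after conditioning:
  (X=0, Z=0, Y=1) weight 1/8
  (X=0, Z=1, Y=1) weight 1/8
  (X=1, Z=0, Y=0) weight 1/24
  (X=1, Z=1, Y=0) weight 1/8
Group by X:
  weight(X=0) = 1/4
  weight(X=1) = 1/6
Total weight = 1/4 + 1/6 = 5/12
P(X=0 | obs) = 1/4 / 5/12 = 3/5
P(X=1 | obs) = 1/6 / 5/12 = 2/5

P(X = 1 | obs) = 2/5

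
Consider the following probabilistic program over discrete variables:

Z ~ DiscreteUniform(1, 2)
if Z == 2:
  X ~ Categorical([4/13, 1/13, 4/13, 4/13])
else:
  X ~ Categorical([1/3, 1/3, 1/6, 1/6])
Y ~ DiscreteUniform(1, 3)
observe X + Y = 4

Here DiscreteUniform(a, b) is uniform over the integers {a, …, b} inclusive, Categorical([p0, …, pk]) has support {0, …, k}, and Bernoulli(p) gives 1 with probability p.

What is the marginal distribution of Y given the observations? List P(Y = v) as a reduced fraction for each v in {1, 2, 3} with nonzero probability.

P(Y=1) = 37/106, P(Y=2) = 37/106, P(Y=3) = 16/53

Enumerate traces; 6 have nonzero weight after conditioning:
  (Z=1, X=1, Y=3) weight 1/18
  (Z=1, X=2, Y=2) weight 1/36
  (Z=1, X=3, Y=1) weight 1/36
  (Z=2, X=1, Y=3) weight 1/78
  (Z=2, X=2, Y=2) weight 2/39
  (Z=2, X=3, Y=1) weight 2/39
Group by Y:
  weight(Y=1) = 37/468
  weight(Y=2) = 37/468
  weight(Y=3) = 8/117
Total weight = 37/468 + 37/468 + 8/117 = 53/234
P(Y=1 | obs) = 37/468 / 53/234 = 37/106
P(Y=2 | obs) = 37/468 / 53/234 = 37/106
P(Y=3 | obs) = 8/117 / 53/234 = 16/53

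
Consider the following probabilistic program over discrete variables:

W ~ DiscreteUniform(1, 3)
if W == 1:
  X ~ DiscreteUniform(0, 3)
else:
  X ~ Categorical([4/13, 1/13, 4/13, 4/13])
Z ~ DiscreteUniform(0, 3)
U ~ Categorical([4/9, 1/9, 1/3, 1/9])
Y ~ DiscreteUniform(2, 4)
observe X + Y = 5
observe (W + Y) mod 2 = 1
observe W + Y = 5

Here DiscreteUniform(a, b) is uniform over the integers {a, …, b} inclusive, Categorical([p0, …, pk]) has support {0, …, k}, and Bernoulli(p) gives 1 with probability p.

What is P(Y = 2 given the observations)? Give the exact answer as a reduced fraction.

Enumerate traces; 48 have nonzero weight after conditioning:
  (W=1, X=1, Z=0, U=0, Y=4) weight 1/324
  (W=1, X=1, Z=0, U=1, Y=4) weight 1/1296
  (W=1, X=1, Z=0, U=2, Y=4) weight 1/432
  (W=1, X=1, Z=0, U=3, Y=4) weight 1/1296
  (W=1, X=1, Z=1, U=0, Y=4) weight 1/324
  (W=1, X=1, Z=1, U=1, Y=4) weight 1/1296
  (W=1, X=1, Z=1, U=2, Y=4) weight 1/432
  (W=1, X=1, Z=1, U=3, Y=4) weight 1/1296
  (W=2, X=2, Z=0, U=0, Y=3) weight 4/1053
  (W=3, X=3, Z=0, U=0, Y=2) weight 4/1053
  … 38 more
Group by Y:
  weight(Y=2) = 4/117
  weight(Y=3) = 4/117
  weight(Y=4) = 1/36
Total weight = 4/117 + 4/117 + 1/36 = 5/52
P(Y=2 | obs) = 4/117 / 5/52 = 16/45
P(Y=3 | obs) = 4/117 / 5/52 = 16/45
P(Y=4 | obs) = 1/36 / 5/52 = 13/45

P(Y = 2 | obs) = 16/45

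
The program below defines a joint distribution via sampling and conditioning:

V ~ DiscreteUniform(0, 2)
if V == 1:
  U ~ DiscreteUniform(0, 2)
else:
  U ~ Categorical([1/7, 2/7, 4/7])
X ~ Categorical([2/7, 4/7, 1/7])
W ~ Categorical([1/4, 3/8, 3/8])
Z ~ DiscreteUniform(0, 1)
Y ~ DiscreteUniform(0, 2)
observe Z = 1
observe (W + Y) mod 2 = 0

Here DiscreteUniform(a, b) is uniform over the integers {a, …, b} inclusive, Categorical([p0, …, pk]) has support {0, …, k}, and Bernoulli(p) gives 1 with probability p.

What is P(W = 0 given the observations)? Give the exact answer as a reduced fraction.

P(W = 0 | obs) = 4/13

Enumerate traces; 135 have nonzero weight after conditioning:
  (V=0, U=0, X=0, W=0, Z=1, Y=0) weight 1/1764
  (V=0, U=0, X=0, W=0, Z=1, Y=2) weight 1/1764
  (V=0, U=0, X=0, W=1, Z=1, Y=1) weight 1/1176
  (V=0, U=0, X=0, W=2, Z=1, Y=0) weight 1/1176
  (V=0, U=0, X=0, W=2, Z=1, Y=2) weight 1/1176
  (V=0, U=0, X=1, W=0, Z=1, Y=0) weight 1/882
  (V=0, U=0, X=1, W=0, Z=1, Y=2) weight 1/882
  (V=0, U=0, X=1, W=1, Z=1, Y=1) weight 1/588
  … 127 more
Group by W:
  weight(W=0) = 1/12
  weight(W=1) = 1/16
  weight(W=2) = 1/8
Total weight = 1/12 + 1/16 + 1/8 = 13/48
P(W=0 | obs) = 1/12 / 13/48 = 4/13
P(W=1 | obs) = 1/16 / 13/48 = 3/13
P(W=2 | obs) = 1/8 / 13/48 = 6/13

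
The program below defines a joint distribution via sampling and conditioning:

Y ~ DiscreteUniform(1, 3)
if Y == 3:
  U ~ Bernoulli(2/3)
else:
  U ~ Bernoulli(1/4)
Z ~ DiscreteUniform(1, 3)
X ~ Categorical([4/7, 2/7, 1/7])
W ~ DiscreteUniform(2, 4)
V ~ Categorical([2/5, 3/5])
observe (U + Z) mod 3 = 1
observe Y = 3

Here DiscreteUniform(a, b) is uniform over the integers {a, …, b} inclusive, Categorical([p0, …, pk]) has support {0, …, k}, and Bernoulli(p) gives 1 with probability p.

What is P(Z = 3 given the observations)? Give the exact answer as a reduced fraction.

Enumerate traces; 36 have nonzero weight after conditioning:
  (Y=3, U=0, Z=1, X=0, W=2, V=0) weight 8/2835
  (Y=3, U=0, Z=1, X=0, W=2, V=1) weight 4/945
  (Y=3, U=0, Z=1, X=0, W=3, V=0) weight 8/2835
  (Y=3, U=0, Z=1, X=0, W=3, V=1) weight 4/945
  (Y=3, U=0, Z=1, X=0, W=4, V=0) weight 8/2835
  (Y=3, U=0, Z=1, X=0, W=4, V=1) weight 4/945
  (Y=3, U=0, Z=1, X=1, W=2, V=0) weight 4/2835
  (Y=3, U=0, Z=1, X=1, W=2, V=1) weight 2/945
  (Y=3, U=1, Z=3, X=0, W=2, V=0) weight 16/2835
  … 27 more
Group by Z:
  weight(Z=1) = 1/27
  weight(Z=3) = 2/27
Total weight = 1/27 + 2/27 = 1/9
P(Z=1 | obs) = 1/27 / 1/9 = 1/3
P(Z=3 | obs) = 2/27 / 1/9 = 2/3

P(Z = 3 | obs) = 2/3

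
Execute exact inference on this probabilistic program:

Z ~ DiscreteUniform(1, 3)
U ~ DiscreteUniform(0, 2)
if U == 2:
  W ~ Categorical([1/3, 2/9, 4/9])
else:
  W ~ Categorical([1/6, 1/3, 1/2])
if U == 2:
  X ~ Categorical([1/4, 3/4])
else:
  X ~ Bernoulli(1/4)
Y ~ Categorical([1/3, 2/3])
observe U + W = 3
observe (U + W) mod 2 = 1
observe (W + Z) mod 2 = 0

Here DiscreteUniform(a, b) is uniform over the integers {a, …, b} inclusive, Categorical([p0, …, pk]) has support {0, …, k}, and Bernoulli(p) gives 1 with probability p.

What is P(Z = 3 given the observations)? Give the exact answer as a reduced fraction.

P(Z = 3 | obs) = 4/17

Enumerate traces; 12 have nonzero weight after conditioning:
  (Z=1, U=2, W=1, X=0, Y=0) weight 1/486
  (Z=1, U=2, W=1, X=0, Y=1) weight 1/243
  (Z=1, U=2, W=1, X=1, Y=0) weight 1/162
  (Z=1, U=2, W=1, X=1, Y=1) weight 1/81
  (Z=2, U=1, W=2, X=0, Y=0) weight 1/72
  (Z=2, U=1, W=2, X=0, Y=1) weight 1/36
  (Z=2, U=1, W=2, X=1, Y=0) weight 1/216
  (Z=2, U=1, W=2, X=1, Y=1) weight 1/108
  (Z=3, U=2, W=1, X=0, Y=0) weight 1/486
  … 3 more
Group by Z:
  weight(Z=1) = 2/81
  weight(Z=2) = 1/18
  weight(Z=3) = 2/81
Total weight = 2/81 + 1/18 + 2/81 = 17/162
P(Z=1 | obs) = 2/81 / 17/162 = 4/17
P(Z=2 | obs) = 1/18 / 17/162 = 9/17
P(Z=3 | obs) = 2/81 / 17/162 = 4/17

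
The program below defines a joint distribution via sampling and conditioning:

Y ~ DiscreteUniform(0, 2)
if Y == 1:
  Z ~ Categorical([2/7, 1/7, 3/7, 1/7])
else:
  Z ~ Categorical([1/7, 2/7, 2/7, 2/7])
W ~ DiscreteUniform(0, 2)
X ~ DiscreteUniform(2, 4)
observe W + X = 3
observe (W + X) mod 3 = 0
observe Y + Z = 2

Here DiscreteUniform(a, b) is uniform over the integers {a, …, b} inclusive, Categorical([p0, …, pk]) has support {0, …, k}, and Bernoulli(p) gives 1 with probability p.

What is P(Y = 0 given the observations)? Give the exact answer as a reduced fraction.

Enumerate traces; 6 have nonzero weight after conditioning:
  (Y=0, Z=2, W=0, X=3) weight 2/189
  (Y=0, Z=2, W=1, X=2) weight 2/189
  (Y=1, Z=1, W=0, X=3) weight 1/189
  (Y=1, Z=1, W=1, X=2) weight 1/189
  (Y=2, Z=0, W=0, X=3) weight 1/189
  (Y=2, Z=0, W=1, X=2) weight 1/189
Group by Y:
  weight(Y=0) = 4/189
  weight(Y=1) = 2/189
  weight(Y=2) = 2/189
Total weight = 4/189 + 2/189 + 2/189 = 8/189
P(Y=0 | obs) = 4/189 / 8/189 = 1/2
P(Y=1 | obs) = 2/189 / 8/189 = 1/4
P(Y=2 | obs) = 2/189 / 8/189 = 1/4

P(Y = 0 | obs) = 1/2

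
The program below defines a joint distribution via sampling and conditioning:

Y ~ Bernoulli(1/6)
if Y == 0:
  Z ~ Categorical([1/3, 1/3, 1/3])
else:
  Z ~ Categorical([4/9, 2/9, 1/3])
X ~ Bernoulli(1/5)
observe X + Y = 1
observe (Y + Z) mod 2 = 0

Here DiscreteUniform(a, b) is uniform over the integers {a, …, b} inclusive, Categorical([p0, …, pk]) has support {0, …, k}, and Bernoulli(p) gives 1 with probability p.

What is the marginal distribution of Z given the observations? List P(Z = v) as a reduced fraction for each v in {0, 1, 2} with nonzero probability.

P(Z=0) = 15/38, P(Z=1) = 4/19, P(Z=2) = 15/38

Enumerate traces; 3 have nonzero weight after conditioning:
  (Y=0, Z=0, X=1) weight 1/18
  (Y=0, Z=2, X=1) weight 1/18
  (Y=1, Z=1, X=0) weight 4/135
Group by Z:
  weight(Z=0) = 1/18
  weight(Z=1) = 4/135
  weight(Z=2) = 1/18
Total weight = 1/18 + 4/135 + 1/18 = 19/135
P(Z=0 | obs) = 1/18 / 19/135 = 15/38
P(Z=1 | obs) = 4/135 / 19/135 = 4/19
P(Z=2 | obs) = 1/18 / 19/135 = 15/38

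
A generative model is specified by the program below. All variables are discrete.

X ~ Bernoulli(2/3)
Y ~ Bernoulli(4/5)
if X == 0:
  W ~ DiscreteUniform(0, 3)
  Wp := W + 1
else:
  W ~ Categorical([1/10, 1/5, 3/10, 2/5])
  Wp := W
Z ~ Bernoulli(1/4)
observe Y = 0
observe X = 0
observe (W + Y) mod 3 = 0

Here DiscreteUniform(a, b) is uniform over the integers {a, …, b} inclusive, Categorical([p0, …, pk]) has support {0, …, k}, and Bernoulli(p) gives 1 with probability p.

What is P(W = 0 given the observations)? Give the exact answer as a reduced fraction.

Enumerate traces; 4 have nonzero weight after conditioning:
  (X=0, Y=0, W=0, Z=0) weight 1/80
  (X=0, Y=0, W=0, Z=1) weight 1/240
  (X=0, Y=0, W=3, Z=0) weight 1/80
  (X=0, Y=0, W=3, Z=1) weight 1/240
Group by W:
  weight(W=0) = 1/60
  weight(W=3) = 1/60
Total weight = 1/60 + 1/60 = 1/30
P(W=0 | obs) = 1/60 / 1/30 = 1/2
P(W=3 | obs) = 1/60 / 1/30 = 1/2

P(W = 0 | obs) = 1/2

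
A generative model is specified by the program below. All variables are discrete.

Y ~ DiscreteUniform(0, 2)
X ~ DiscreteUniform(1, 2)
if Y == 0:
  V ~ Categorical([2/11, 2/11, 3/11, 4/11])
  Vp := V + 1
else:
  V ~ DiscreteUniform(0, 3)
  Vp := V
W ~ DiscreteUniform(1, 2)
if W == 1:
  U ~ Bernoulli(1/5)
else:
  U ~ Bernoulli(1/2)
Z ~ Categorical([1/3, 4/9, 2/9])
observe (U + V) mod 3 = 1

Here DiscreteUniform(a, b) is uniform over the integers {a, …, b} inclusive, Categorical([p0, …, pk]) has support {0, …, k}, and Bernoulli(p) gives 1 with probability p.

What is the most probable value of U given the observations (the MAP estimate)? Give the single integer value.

argmax_v P(U = v | obs) = 1

Enumerate traces; 108 have nonzero weight after conditioning:
  (Y=0, X=1, V=0, W=1, U=1, Z=0) weight 1/990
  (Y=0, X=1, V=0, W=1, U=1, Z=1) weight 2/1485
  (Y=0, X=1, V=0, W=1, U=1, Z=2) weight 1/1485
  (Y=0, X=1, V=0, W=2, U=1, Z=0) weight 1/396
  (Y=0, X=1, V=0, W=2, U=1, Z=1) weight 1/297
  (Y=0, X=1, V=0, W=2, U=1, Z=2) weight 1/594
  (Y=0, X=1, V=1, W=1, U=0, Z=0) weight 2/495
  (Y=0, X=1, V=1, W=1, U=0, Z=1) weight 8/1485
  … 100 more
Group by U:
  weight(U=0) = 13/88
  weight(U=1) = 119/660
Total weight = 13/88 + 119/660 = 433/1320
P(U=0 | obs) = 13/88 / 433/1320 = 195/433
P(U=1 | obs) = 119/660 / 433/1320 = 238/433
argmax = 1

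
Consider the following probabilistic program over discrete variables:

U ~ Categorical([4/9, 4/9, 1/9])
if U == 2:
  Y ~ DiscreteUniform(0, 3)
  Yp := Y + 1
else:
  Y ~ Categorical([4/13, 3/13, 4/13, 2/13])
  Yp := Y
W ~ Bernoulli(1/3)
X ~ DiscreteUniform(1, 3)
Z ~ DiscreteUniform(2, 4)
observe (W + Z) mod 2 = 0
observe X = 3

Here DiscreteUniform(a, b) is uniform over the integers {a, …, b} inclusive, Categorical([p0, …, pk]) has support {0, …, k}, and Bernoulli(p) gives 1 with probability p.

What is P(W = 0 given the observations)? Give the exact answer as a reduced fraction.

P(W = 0 | obs) = 4/5

Enumerate traces; 36 have nonzero weight after conditioning:
  (U=0, Y=0, W=0, X=3, Z=2) weight 32/3159
  (U=0, Y=0, W=0, X=3, Z=4) weight 32/3159
  (U=0, Y=0, W=1, X=3, Z=3) weight 16/3159
  (U=0, Y=1, W=0, X=3, Z=2) weight 8/1053
  (U=0, Y=1, W=0, X=3, Z=4) weight 8/1053
  (U=0, Y=1, W=1, X=3, Z=3) weight 4/1053
  (U=0, Y=2, W=0, X=3, Z=2) weight 32/3159
  (U=0, Y=2, W=0, X=3, Z=4) weight 32/3159
  … 28 more
Group by W:
  weight(W=0) = 4/27
  weight(W=1) = 1/27
Total weight = 4/27 + 1/27 = 5/27
P(W=0 | obs) = 4/27 / 5/27 = 4/5
P(W=1 | obs) = 1/27 / 5/27 = 1/5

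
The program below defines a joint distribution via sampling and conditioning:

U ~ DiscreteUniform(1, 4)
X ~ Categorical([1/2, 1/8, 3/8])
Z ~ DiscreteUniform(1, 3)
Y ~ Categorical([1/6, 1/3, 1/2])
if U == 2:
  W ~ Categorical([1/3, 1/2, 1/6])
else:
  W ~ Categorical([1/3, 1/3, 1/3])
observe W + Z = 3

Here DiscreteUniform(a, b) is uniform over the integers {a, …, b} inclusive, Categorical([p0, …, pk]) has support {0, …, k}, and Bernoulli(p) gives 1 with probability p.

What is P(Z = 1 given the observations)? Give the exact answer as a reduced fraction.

Enumerate traces; 108 have nonzero weight after conditioning:
  (U=1, X=0, Z=1, Y=0, W=2) weight 1/432
  (U=1, X=0, Z=1, Y=1, W=2) weight 1/216
  (U=1, X=0, Z=1, Y=2, W=2) weight 1/144
  (U=1, X=0, Z=2, Y=0, W=1) weight 1/432
  (U=1, X=0, Z=2, Y=1, W=1) weight 1/216
  (U=1, X=0, Z=2, Y=2, W=1) weight 1/144
  (U=1, X=0, Z=3, Y=0, W=0) weight 1/432
  (U=1, X=0, Z=3, Y=1, W=0) weight 1/216
  … 100 more
Group by Z:
  weight(Z=1) = 7/72
  weight(Z=2) = 1/8
  weight(Z=3) = 1/9
Total weight = 7/72 + 1/8 + 1/9 = 1/3
P(Z=1 | obs) = 7/72 / 1/3 = 7/24
P(Z=2 | obs) = 1/8 / 1/3 = 3/8
P(Z=3 | obs) = 1/9 / 1/3 = 1/3

P(Z = 1 | obs) = 7/24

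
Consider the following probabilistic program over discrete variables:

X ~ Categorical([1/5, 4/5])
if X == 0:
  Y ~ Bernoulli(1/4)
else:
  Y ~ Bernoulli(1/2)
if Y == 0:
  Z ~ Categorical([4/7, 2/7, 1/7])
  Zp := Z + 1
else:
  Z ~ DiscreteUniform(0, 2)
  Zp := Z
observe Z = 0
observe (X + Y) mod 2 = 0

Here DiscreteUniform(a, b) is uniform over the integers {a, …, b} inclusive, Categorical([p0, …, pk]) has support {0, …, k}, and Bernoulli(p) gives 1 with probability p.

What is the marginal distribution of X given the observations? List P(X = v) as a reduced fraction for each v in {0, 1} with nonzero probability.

P(X=0) = 9/23, P(X=1) = 14/23

Enumerate traces; 2 have nonzero weight after conditioning:
  (X=0, Y=0, Z=0) weight 3/35
  (X=1, Y=1, Z=0) weight 2/15
Group by X:
  weight(X=0) = 3/35
  weight(X=1) = 2/15
Total weight = 3/35 + 2/15 = 23/105
P(X=0 | obs) = 3/35 / 23/105 = 9/23
P(X=1 | obs) = 2/15 / 23/105 = 14/23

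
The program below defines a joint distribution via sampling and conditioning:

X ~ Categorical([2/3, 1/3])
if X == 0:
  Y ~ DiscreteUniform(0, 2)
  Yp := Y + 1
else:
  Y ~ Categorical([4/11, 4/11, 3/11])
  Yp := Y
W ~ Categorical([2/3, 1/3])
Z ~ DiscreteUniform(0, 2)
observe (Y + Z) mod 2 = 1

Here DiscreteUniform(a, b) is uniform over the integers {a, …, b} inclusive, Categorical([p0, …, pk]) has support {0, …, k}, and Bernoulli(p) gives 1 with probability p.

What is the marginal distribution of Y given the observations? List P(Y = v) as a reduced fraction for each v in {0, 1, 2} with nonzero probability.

Enumerate traces; 16 have nonzero weight after conditioning:
  (X=0, Y=0, W=0, Z=1) weight 4/81
  (X=0, Y=0, W=1, Z=1) weight 2/81
  (X=0, Y=1, W=0, Z=0) weight 4/81
  (X=0, Y=1, W=0, Z=2) weight 4/81
  (X=0, Y=1, W=1, Z=0) weight 2/81
  (X=0, Y=1, W=1, Z=2) weight 2/81
  (X=0, Y=2, W=0, Z=1) weight 4/81
  (X=0, Y=2, W=1, Z=1) weight 2/81
  … 8 more
Group by Y:
  weight(Y=0) = 34/297
  weight(Y=1) = 68/297
  weight(Y=2) = 31/297
Total weight = 34/297 + 68/297 + 31/297 = 133/297
P(Y=0 | obs) = 34/297 / 133/297 = 34/133
P(Y=1 | obs) = 68/297 / 133/297 = 68/133
P(Y=2 | obs) = 31/297 / 133/297 = 31/133

P(Y=0) = 34/133, P(Y=1) = 68/133, P(Y=2) = 31/133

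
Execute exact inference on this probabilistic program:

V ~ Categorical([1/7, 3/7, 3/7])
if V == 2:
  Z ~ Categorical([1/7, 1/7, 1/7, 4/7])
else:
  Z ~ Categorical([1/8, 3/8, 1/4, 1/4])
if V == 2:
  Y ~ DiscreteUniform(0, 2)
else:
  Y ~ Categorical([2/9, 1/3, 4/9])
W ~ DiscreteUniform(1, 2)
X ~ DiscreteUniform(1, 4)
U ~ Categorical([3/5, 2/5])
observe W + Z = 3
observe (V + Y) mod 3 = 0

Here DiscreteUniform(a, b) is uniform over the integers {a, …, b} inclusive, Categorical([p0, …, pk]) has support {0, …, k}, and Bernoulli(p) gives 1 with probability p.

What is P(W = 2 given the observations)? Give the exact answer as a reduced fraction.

P(W = 2 | obs) = 183/317

Enumerate traces; 48 have nonzero weight after conditioning:
  (V=0, Z=1, Y=0, W=2, X=1, U=0) weight 1/1120
  (V=0, Z=1, Y=0, W=2, X=1, U=1) weight 1/1680
  (V=0, Z=1, Y=0, W=2, X=2, U=0) weight 1/1120
  (V=0, Z=1, Y=0, W=2, X=2, U=1) weight 1/1680
  (V=0, Z=1, Y=0, W=2, X=3, U=0) weight 1/1120
  (V=0, Z=1, Y=0, W=2, X=3, U=1) weight 1/1680
  (V=0, Z=1, Y=0, W=2, X=4, U=0) weight 1/1120
  (V=0, Z=1, Y=0, W=2, X=4, U=1) weight 1/1680
  (V=0, Z=2, Y=0, W=1, X=1, U=0) weight 1/1680
  … 39 more
Group by W:
  weight(W=1) = 67/1764
  weight(W=2) = 61/1176
Total weight = 67/1764 + 61/1176 = 317/3528
P(W=1 | obs) = 67/1764 / 317/3528 = 134/317
P(W=2 | obs) = 61/1176 / 317/3528 = 183/317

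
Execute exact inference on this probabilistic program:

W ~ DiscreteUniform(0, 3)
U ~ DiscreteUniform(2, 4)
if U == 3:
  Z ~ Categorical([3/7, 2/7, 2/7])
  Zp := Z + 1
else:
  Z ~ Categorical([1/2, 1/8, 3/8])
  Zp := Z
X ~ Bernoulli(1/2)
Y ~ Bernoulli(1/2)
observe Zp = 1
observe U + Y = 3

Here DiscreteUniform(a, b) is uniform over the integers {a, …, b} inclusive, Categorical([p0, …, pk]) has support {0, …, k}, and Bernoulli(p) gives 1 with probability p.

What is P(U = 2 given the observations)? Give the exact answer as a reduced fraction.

P(U = 2 | obs) = 7/31

Enumerate traces; 16 have nonzero weight after conditioning:
  (W=0, U=2, Z=1, X=0, Y=1) weight 1/384
  (W=0, U=2, Z=1, X=1, Y=1) weight 1/384
  (W=0, U=3, Z=0, X=0, Y=0) weight 1/112
  (W=0, U=3, Z=0, X=1, Y=0) weight 1/112
  (W=1, U=2, Z=1, X=0, Y=1) weight 1/384
  (W=1, U=2, Z=1, X=1, Y=1) weight 1/384
  (W=1, U=3, Z=0, X=0, Y=0) weight 1/112
  (W=1, U=3, Z=0, X=1, Y=0) weight 1/112
  … 8 more
Group by U:
  weight(U=2) = 1/48
  weight(U=3) = 1/14
Total weight = 1/48 + 1/14 = 31/336
P(U=2 | obs) = 1/48 / 31/336 = 7/31
P(U=3 | obs) = 1/14 / 31/336 = 24/31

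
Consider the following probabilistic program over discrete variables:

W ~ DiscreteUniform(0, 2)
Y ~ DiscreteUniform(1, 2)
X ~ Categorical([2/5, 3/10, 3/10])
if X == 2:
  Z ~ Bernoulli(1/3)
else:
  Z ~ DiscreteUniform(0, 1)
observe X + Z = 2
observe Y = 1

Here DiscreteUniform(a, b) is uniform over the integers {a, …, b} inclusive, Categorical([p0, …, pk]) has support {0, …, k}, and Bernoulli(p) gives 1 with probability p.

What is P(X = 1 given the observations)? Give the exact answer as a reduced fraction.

P(X = 1 | obs) = 3/7

Enumerate traces; 6 have nonzero weight after conditioning:
  (W=0, Y=1, X=1, Z=1) weight 1/40
  (W=0, Y=1, X=2, Z=0) weight 1/30
  (W=1, Y=1, X=1, Z=1) weight 1/40
  (W=1, Y=1, X=2, Z=0) weight 1/30
  (W=2, Y=1, X=1, Z=1) weight 1/40
  (W=2, Y=1, X=2, Z=0) weight 1/30
Group by X:
  weight(X=1) = 3/40
  weight(X=2) = 1/10
Total weight = 3/40 + 1/10 = 7/40
P(X=1 | obs) = 3/40 / 7/40 = 3/7
P(X=2 | obs) = 1/10 / 7/40 = 4/7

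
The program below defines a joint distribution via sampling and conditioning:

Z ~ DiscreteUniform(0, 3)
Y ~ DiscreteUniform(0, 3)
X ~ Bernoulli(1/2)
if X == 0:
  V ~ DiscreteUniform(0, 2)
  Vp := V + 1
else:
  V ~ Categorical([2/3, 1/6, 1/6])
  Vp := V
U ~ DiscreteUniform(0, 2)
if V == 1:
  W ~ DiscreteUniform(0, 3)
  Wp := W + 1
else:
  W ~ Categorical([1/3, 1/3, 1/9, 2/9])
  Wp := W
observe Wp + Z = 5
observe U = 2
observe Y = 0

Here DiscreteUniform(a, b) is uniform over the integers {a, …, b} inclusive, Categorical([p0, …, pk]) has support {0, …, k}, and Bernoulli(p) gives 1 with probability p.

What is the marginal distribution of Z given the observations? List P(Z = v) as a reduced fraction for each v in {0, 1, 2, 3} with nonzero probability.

Enumerate traces; 14 have nonzero weight after conditioning:
  (Z=1, Y=0, X=0, V=1, U=2, W=3) weight 1/1152
  (Z=1, Y=0, X=1, V=1, U=2, W=3) weight 1/2304
  (Z=2, Y=0, X=0, V=0, U=2, W=3) weight 1/1296
  (Z=2, Y=0, X=0, V=1, U=2, W=2) weight 1/1152
  (Z=2, Y=0, X=0, V=2, U=2, W=3) weight 1/1296
  (Z=2, Y=0, X=1, V=0, U=2, W=3) weight 1/648
  (Z=2, Y=0, X=1, V=1, U=2, W=2) weight 1/2304
  (Z=2, Y=0, X=1, V=2, U=2, W=3) weight 1/2592
  (Z=3, Y=0, X=0, V=0, U=2, W=2) weight 1/2592
  … 5 more
Group by Z:
  weight(Z=1) = 1/768
  weight(Z=2) = 11/2304
  weight(Z=3) = 7/2304
Total weight = 1/768 + 11/2304 + 7/2304 = 7/768
P(Z=1 | obs) = 1/768 / 7/768 = 1/7
P(Z=2 | obs) = 11/2304 / 7/768 = 11/21
P(Z=3 | obs) = 7/2304 / 7/768 = 1/3

P(Z=1) = 1/7, P(Z=2) = 11/21, P(Z=3) = 1/3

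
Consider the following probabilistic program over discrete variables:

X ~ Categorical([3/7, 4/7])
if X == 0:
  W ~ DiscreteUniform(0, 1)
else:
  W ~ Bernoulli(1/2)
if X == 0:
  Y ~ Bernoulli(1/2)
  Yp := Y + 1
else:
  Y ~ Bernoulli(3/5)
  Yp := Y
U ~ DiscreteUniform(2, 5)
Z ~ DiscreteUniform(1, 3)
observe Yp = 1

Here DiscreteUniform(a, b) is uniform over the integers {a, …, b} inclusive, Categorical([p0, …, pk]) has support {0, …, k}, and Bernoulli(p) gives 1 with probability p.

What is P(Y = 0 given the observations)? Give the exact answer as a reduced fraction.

Enumerate traces; 48 have nonzero weight after conditioning:
  (X=0, W=0, Y=0, U=2, Z=1) weight 1/112
  (X=0, W=0, Y=0, U=2, Z=2) weight 1/112
  (X=0, W=0, Y=0, U=2, Z=3) weight 1/112
  (X=0, W=0, Y=0, U=3, Z=1) weight 1/112
  (X=0, W=0, Y=0, U=3, Z=2) weight 1/112
  (X=0, W=0, Y=0, U=3, Z=3) weight 1/112
  (X=0, W=0, Y=0, U=4, Z=1) weight 1/112
  (X=0, W=0, Y=0, U=4, Z=2) weight 1/112
  (X=1, W=0, Y=1, U=2, Z=1) weight 1/70
  … 39 more
Group by Y:
  weight(Y=0) = 3/14
  weight(Y=1) = 12/35
Total weight = 3/14 + 12/35 = 39/70
P(Y=0 | obs) = 3/14 / 39/70 = 5/13
P(Y=1 | obs) = 12/35 / 39/70 = 8/13

P(Y = 0 | obs) = 5/13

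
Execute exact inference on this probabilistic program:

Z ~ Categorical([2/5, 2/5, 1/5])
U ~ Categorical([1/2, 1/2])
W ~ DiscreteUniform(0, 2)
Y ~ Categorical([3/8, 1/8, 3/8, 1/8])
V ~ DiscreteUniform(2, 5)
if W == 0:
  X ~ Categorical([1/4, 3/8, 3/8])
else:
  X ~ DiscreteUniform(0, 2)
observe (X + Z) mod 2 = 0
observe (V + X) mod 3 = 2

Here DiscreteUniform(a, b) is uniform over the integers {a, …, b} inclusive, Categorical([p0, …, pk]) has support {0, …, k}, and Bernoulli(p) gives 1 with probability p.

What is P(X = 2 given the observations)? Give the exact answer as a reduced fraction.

P(X = 2 | obs) = 75/257

Enumerate traces; 168 have nonzero weight after conditioning:
  (Z=0, U=0, W=0, Y=0, V=2, X=0) weight 1/640
  (Z=0, U=0, W=0, Y=0, V=3, X=2) weight 3/1280
  (Z=0, U=0, W=0, Y=0, V=5, X=0) weight 1/640
  (Z=0, U=0, W=0, Y=1, V=2, X=0) weight 1/1920
  (Z=0, U=0, W=0, Y=1, V=3, X=2) weight 1/1280
  (Z=0, U=0, W=0, Y=1, V=5, X=0) weight 1/1920
  (Z=0, U=0, W=0, Y=2, V=2, X=0) weight 1/640
  (Z=0, U=0, W=0, Y=2, V=3, X=2) weight 3/1280
  (Z=1, U=0, W=0, Y=0, V=4, X=1) weight 3/1280
  … 159 more
Group by X:
  weight(X=0) = 11/120
  weight(X=1) = 5/144
  weight(X=2) = 5/96
Total weight = 11/120 + 5/144 + 5/96 = 257/1440
P(X=0 | obs) = 11/120 / 257/1440 = 132/257
P(X=1 | obs) = 5/144 / 257/1440 = 50/257
P(X=2 | obs) = 5/96 / 257/1440 = 75/257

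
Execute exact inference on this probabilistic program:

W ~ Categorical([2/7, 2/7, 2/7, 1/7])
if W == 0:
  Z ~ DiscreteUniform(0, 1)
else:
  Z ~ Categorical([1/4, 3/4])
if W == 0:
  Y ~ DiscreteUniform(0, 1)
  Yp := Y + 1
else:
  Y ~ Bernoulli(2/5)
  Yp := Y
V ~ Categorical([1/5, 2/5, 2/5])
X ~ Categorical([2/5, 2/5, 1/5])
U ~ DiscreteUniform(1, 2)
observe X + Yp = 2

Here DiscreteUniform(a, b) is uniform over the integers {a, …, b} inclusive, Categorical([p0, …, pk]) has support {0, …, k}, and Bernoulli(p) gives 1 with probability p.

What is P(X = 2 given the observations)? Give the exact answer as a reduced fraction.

P(X = 2 | obs) = 3/11

Enumerate traces; 96 have nonzero weight after conditioning:
  (W=0, Z=0, Y=0, V=0, X=1, U=1) weight 1/350
  (W=0, Z=0, Y=0, V=0, X=1, U=2) weight 1/350
  (W=0, Z=0, Y=0, V=1, X=1, U=1) weight 1/175
  (W=0, Z=0, Y=0, V=1, X=1, U=2) weight 1/175
  (W=0, Z=0, Y=0, V=2, X=1, U=1) weight 1/175
  (W=0, Z=0, Y=0, V=2, X=1, U=2) weight 1/175
  (W=0, Z=0, Y=1, V=0, X=0, U=1) weight 1/350
  (W=0, Z=0, Y=1, V=0, X=0, U=2) weight 1/350
  (W=1, Z=0, Y=0, V=0, X=2, U=1) weight 3/3500
  … 87 more
Group by X:
  weight(X=0) = 2/35
  weight(X=1) = 6/35
  weight(X=2) = 3/35
Total weight = 2/35 + 6/35 + 3/35 = 11/35
P(X=0 | obs) = 2/35 / 11/35 = 2/11
P(X=1 | obs) = 6/35 / 11/35 = 6/11
P(X=2 | obs) = 3/35 / 11/35 = 3/11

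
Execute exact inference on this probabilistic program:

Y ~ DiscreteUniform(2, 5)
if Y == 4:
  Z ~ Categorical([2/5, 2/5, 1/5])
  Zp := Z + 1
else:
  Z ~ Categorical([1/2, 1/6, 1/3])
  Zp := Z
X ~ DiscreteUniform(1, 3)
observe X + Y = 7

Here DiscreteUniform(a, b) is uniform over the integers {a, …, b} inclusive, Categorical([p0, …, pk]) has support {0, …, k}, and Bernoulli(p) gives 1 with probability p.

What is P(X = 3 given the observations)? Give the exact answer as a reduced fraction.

P(X = 3 | obs) = 1/2

Enumerate traces; 6 have nonzero weight after conditioning:
  (Y=4, Z=0, X=3) weight 1/30
  (Y=4, Z=1, X=3) weight 1/30
  (Y=4, Z=2, X=3) weight 1/60
  (Y=5, Z=0, X=2) weight 1/24
  (Y=5, Z=1, X=2) weight 1/72
  (Y=5, Z=2, X=2) weight 1/36
Group by X:
  weight(X=2) = 1/12
  weight(X=3) = 1/12
Total weight = 1/12 + 1/12 = 1/6
P(X=2 | obs) = 1/12 / 1/6 = 1/2
P(X=3 | obs) = 1/12 / 1/6 = 1/2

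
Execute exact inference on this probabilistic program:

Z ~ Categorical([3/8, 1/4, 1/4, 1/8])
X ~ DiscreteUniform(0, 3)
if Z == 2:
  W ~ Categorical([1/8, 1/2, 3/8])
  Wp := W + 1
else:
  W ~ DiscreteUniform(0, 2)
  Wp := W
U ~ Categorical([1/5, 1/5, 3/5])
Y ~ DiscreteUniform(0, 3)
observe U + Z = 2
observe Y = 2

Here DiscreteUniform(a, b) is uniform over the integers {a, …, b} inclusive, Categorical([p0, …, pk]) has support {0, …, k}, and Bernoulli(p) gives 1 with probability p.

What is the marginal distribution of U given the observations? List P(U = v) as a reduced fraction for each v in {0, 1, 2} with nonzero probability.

Enumerate traces; 36 have nonzero weight after conditioning:
  (Z=0, X=0, W=0, U=2, Y=2) weight 3/640
  (Z=0, X=0, W=1, U=2, Y=2) weight 3/640
  (Z=0, X=0, W=2, U=2, Y=2) weight 3/640
  (Z=0, X=1, W=0, U=2, Y=2) weight 3/640
  (Z=0, X=1, W=1, U=2, Y=2) weight 3/640
  (Z=0, X=1, W=2, U=2, Y=2) weight 3/640
  (Z=0, X=2, W=0, U=2, Y=2) weight 3/640
  (Z=0, X=2, W=1, U=2, Y=2) weight 3/640
  (Z=1, X=0, W=0, U=1, Y=2) weight 1/960
  (Z=2, X=0, W=0, U=0, Y=2) weight 1/2560
  … 26 more
Group by U:
  weight(U=0) = 1/80
  weight(U=1) = 1/80
  weight(U=2) = 9/160
Total weight = 1/80 + 1/80 + 9/160 = 13/160
P(U=0 | obs) = 1/80 / 13/160 = 2/13
P(U=1 | obs) = 1/80 / 13/160 = 2/13
P(U=2 | obs) = 9/160 / 13/160 = 9/13

P(U=0) = 2/13, P(U=1) = 2/13, P(U=2) = 9/13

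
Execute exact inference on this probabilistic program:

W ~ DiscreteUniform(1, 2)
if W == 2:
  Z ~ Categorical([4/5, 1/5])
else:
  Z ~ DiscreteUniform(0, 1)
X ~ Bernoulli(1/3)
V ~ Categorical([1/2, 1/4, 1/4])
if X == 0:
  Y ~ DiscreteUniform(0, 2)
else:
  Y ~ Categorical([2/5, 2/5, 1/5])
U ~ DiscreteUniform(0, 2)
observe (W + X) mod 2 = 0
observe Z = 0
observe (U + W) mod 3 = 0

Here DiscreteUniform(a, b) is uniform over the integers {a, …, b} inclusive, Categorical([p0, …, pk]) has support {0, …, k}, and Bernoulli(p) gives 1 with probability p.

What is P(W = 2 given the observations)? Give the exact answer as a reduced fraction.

P(W = 2 | obs) = 16/21

Enumerate traces; 18 have nonzero weight after conditioning:
  (W=1, Z=0, X=1, V=0, Y=0, U=2) weight 1/180
  (W=1, Z=0, X=1, V=0, Y=1, U=2) weight 1/180
  (W=1, Z=0, X=1, V=0, Y=2, U=2) weight 1/360
  (W=1, Z=0, X=1, V=1, Y=0, U=2) weight 1/360
  (W=1, Z=0, X=1, V=1, Y=1, U=2) weight 1/360
  (W=1, Z=0, X=1, V=1, Y=2, U=2) weight 1/720
  (W=1, Z=0, X=1, V=2, Y=0, U=2) weight 1/360
  (W=1, Z=0, X=1, V=2, Y=1, U=2) weight 1/360
  (W=2, Z=0, X=0, V=0, Y=0, U=1) weight 2/135
  … 9 more
Group by W:
  weight(W=1) = 1/36
  weight(W=2) = 4/45
Total weight = 1/36 + 4/45 = 7/60
P(W=1 | obs) = 1/36 / 7/60 = 5/21
P(W=2 | obs) = 4/45 / 7/60 = 16/21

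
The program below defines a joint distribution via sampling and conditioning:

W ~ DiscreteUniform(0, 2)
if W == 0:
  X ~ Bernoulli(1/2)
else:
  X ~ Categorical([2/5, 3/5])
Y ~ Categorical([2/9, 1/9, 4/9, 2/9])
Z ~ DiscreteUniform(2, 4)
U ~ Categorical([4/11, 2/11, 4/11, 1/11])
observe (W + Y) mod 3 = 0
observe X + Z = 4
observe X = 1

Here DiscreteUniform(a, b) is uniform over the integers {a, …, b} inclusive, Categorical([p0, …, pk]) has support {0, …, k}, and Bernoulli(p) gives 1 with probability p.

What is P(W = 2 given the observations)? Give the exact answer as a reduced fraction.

P(W = 2 | obs) = 3/25

Enumerate traces; 16 have nonzero weight after conditioning:
  (W=0, X=1, Y=0, Z=3, U=0) weight 4/891
  (W=0, X=1, Y=0, Z=3, U=1) weight 2/891
  (W=0, X=1, Y=0, Z=3, U=2) weight 4/891
  (W=0, X=1, Y=0, Z=3, U=3) weight 1/891
  (W=0, X=1, Y=3, Z=3, U=0) weight 4/891
  (W=0, X=1, Y=3, Z=3, U=1) weight 2/891
  (W=0, X=1, Y=3, Z=3, U=2) weight 4/891
  (W=0, X=1, Y=3, Z=3, U=3) weight 1/891
  (W=1, X=1, Y=2, Z=3, U=0) weight 16/1485
  (W=2, X=1, Y=1, Z=3, U=0) weight 4/1485
  … 6 more
Group by W:
  weight(W=0) = 2/81
  weight(W=1) = 4/135
  weight(W=2) = 1/135
Total weight = 2/81 + 4/135 + 1/135 = 5/81
P(W=0 | obs) = 2/81 / 5/81 = 2/5
P(W=1 | obs) = 4/135 / 5/81 = 12/25
P(W=2 | obs) = 1/135 / 5/81 = 3/25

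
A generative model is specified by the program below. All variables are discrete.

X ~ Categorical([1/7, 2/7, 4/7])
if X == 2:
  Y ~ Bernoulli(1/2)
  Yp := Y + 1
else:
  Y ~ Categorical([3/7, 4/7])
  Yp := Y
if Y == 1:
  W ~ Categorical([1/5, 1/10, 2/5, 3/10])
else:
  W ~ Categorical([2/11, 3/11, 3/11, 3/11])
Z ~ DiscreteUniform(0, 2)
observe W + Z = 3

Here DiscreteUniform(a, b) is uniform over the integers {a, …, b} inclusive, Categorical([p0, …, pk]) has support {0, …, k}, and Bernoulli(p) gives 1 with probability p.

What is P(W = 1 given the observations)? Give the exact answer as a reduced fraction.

P(W = 1 | obs) = 488/2179

Enumerate traces; 18 have nonzero weight after conditioning:
  (X=0, Y=0, W=1, Z=2) weight 3/539
  (X=0, Y=0, W=2, Z=1) weight 3/539
  (X=0, Y=0, W=3, Z=0) weight 3/539
  (X=0, Y=1, W=1, Z=2) weight 2/735
  (X=0, Y=1, W=2, Z=1) weight 8/735
  (X=0, Y=1, W=3, Z=0) weight 2/245
  (X=1, Y=0, W=1, Z=2) weight 6/539
  (X=1, Y=0, W=2, Z=1) weight 6/539
  … 10 more
Group by W:
  weight(W=1) = 488/8085
  weight(W=2) = 131/1155
  weight(W=3) = 258/2695
Total weight = 488/8085 + 131/1155 + 258/2695 = 2179/8085
P(W=1 | obs) = 488/8085 / 2179/8085 = 488/2179
P(W=2 | obs) = 131/1155 / 2179/8085 = 917/2179
P(W=3 | obs) = 258/2695 / 2179/8085 = 774/2179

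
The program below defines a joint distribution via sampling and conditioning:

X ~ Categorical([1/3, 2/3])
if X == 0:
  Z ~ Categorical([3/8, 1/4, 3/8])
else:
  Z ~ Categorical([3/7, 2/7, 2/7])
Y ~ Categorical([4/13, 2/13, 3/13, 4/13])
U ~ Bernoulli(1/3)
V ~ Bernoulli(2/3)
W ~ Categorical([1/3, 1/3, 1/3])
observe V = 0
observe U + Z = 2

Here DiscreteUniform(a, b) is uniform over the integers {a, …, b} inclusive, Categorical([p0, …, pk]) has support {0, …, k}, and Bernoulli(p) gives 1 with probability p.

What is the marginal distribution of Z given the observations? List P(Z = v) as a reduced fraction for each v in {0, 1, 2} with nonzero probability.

Enumerate traces; 48 have nonzero weight after conditioning:
  (X=0, Z=1, Y=0, U=1, V=0, W=0) weight 1/1053
  (X=0, Z=1, Y=0, U=1, V=0, W=1) weight 1/1053
  (X=0, Z=1, Y=0, U=1, V=0, W=2) weight 1/1053
  (X=0, Z=1, Y=1, U=1, V=0, W=0) weight 1/2106
  (X=0, Z=1, Y=1, U=1, V=0, W=1) weight 1/2106
  (X=0, Z=1, Y=1, U=1, V=0, W=2) weight 1/2106
  (X=0, Z=1, Y=2, U=1, V=0, W=0) weight 1/1404
  (X=0, Z=1, Y=2, U=1, V=0, W=1) weight 1/1404
  (X=0, Z=2, Y=0, U=0, V=0, W=0) weight 1/351
  … 39 more
Group by Z:
  weight(Z=1) = 23/756
  weight(Z=2) = 53/756
Total weight = 23/756 + 53/756 = 19/189
P(Z=1 | obs) = 23/756 / 19/189 = 23/76
P(Z=2 | obs) = 53/756 / 19/189 = 53/76

P(Z=1) = 23/76, P(Z=2) = 53/76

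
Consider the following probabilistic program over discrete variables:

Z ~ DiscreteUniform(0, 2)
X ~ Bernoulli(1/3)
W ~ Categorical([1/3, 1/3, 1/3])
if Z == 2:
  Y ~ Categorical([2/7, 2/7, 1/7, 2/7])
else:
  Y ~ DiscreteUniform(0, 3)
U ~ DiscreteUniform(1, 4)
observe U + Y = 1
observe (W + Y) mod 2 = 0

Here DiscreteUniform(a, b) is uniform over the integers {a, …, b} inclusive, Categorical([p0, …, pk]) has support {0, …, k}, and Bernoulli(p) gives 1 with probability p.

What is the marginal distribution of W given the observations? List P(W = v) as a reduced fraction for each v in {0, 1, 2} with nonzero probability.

Enumerate traces; 12 have nonzero weight after conditioning:
  (Z=0, X=0, W=0, Y=0, U=1) weight 1/216
  (Z=0, X=0, W=2, Y=0, U=1) weight 1/216
  (Z=0, X=1, W=0, Y=0, U=1) weight 1/432
  (Z=0, X=1, W=2, Y=0, U=1) weight 1/432
  (Z=1, X=0, W=0, Y=0, U=1) weight 1/216
  (Z=1, X=0, W=2, Y=0, U=1) weight 1/216
  (Z=1, X=1, W=0, Y=0, U=1) weight 1/432
  (Z=1, X=1, W=2, Y=0, U=1) weight 1/432
  … 4 more
Group by W:
  weight(W=0) = 11/504
  weight(W=2) = 11/504
Total weight = 11/504 + 11/504 = 11/252
P(W=0 | obs) = 11/504 / 11/252 = 1/2
P(W=2 | obs) = 11/504 / 11/252 = 1/2

P(W=0) = 1/2, P(W=2) = 1/2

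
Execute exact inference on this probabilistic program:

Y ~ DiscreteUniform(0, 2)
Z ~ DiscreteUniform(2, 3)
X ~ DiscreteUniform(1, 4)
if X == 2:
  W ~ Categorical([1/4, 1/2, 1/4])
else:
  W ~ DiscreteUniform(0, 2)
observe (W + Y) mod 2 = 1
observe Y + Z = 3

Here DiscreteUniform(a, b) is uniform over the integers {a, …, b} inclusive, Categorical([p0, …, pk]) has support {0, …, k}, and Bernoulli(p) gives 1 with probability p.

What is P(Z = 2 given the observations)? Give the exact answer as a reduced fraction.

Enumerate traces; 12 have nonzero weight after conditioning:
  (Y=0, Z=3, X=1, W=1) weight 1/72
  (Y=0, Z=3, X=2, W=1) weight 1/48
  (Y=0, Z=3, X=3, W=1) weight 1/72
  (Y=0, Z=3, X=4, W=1) weight 1/72
  (Y=1, Z=2, X=1, W=0) weight 1/72
  (Y=1, Z=2, X=1, W=2) weight 1/72
  (Y=1, Z=2, X=2, W=0) weight 1/96
  (Y=1, Z=2, X=2, W=2) weight 1/96
  … 4 more
Group by Z:
  weight(Z=2) = 5/48
  weight(Z=3) = 1/16
Total weight = 5/48 + 1/16 = 1/6
P(Z=2 | obs) = 5/48 / 1/6 = 5/8
P(Z=3 | obs) = 1/16 / 1/6 = 3/8

P(Z = 2 | obs) = 5/8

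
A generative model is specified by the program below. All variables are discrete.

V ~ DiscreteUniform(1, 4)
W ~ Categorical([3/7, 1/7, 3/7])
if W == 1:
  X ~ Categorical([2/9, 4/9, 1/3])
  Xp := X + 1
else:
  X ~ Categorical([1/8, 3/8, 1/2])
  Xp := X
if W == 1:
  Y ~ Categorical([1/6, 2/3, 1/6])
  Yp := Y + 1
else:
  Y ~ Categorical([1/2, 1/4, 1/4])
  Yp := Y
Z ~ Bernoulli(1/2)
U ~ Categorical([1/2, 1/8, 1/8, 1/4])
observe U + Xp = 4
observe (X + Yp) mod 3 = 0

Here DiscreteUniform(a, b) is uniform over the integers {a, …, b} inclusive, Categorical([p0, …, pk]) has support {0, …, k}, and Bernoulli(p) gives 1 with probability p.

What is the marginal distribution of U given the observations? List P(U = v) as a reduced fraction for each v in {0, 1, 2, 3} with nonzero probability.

Enumerate traces; 56 have nonzero weight after conditioning:
  (V=1, W=0, X=1, Y=2, Z=0, U=3) weight 9/7168
  (V=1, W=0, X=1, Y=2, Z=1, U=3) weight 9/7168
  (V=1, W=0, X=2, Y=1, Z=0, U=2) weight 3/3584
  (V=1, W=0, X=2, Y=1, Z=1, U=2) weight 3/3584
  (V=1, W=1, X=0, Y=2, Z=0, U=3) weight 1/6048
  (V=1, W=1, X=0, Y=2, Z=1, U=3) weight 1/6048
  (V=1, W=1, X=1, Y=1, Z=0, U=2) weight 1/1512
  (V=1, W=1, X=1, Y=1, Z=1, U=2) weight 1/1512
  (V=1, W=1, X=2, Y=0, Z=0, U=1) weight 1/8064
  … 47 more
Group by U:
  weight(U=1) = 1/1008
  weight(U=2) = 113/6048
  weight(U=3) = 37/1728
Total weight = 1/1008 + 113/6048 + 37/1728 = 71/1728
P(U=1 | obs) = 1/1008 / 71/1728 = 12/497
P(U=2 | obs) = 113/6048 / 71/1728 = 226/497
P(U=3 | obs) = 37/1728 / 71/1728 = 37/71

P(U=1) = 12/497, P(U=2) = 226/497, P(U=3) = 37/71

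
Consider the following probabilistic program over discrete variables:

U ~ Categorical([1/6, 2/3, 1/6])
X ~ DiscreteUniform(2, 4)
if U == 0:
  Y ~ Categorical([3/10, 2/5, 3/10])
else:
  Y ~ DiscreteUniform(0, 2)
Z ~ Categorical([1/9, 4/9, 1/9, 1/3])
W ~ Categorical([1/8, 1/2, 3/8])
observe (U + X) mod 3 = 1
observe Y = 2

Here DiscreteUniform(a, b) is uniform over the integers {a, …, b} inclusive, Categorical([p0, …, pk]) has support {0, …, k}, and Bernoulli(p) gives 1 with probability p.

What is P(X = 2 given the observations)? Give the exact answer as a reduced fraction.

Enumerate traces; 36 have nonzero weight after conditioning:
  (U=0, X=4, Y=2, Z=0, W=0) weight 1/4320
  (U=0, X=4, Y=2, Z=0, W=1) weight 1/1080
  (U=0, X=4, Y=2, Z=0, W=2) weight 1/1440
  (U=0, X=4, Y=2, Z=1, W=0) weight 1/1080
  (U=0, X=4, Y=2, Z=1, W=1) weight 1/270
  (U=0, X=4, Y=2, Z=1, W=2) weight 1/360
  (U=0, X=4, Y=2, Z=2, W=0) weight 1/4320
  (U=0, X=4, Y=2, Z=2, W=1) weight 1/1080
  (U=1, X=3, Y=2, Z=0, W=0) weight 1/972
  (U=2, X=2, Y=2, Z=0, W=0) weight 1/3888
  … 26 more
Group by X:
  weight(X=2) = 1/54
  weight(X=3) = 2/27
  weight(X=4) = 1/60
Total weight = 1/54 + 2/27 + 1/60 = 59/540
P(X=2 | obs) = 1/54 / 59/540 = 10/59
P(X=3 | obs) = 2/27 / 59/540 = 40/59
P(X=4 | obs) = 1/60 / 59/540 = 9/59

P(X = 2 | obs) = 10/59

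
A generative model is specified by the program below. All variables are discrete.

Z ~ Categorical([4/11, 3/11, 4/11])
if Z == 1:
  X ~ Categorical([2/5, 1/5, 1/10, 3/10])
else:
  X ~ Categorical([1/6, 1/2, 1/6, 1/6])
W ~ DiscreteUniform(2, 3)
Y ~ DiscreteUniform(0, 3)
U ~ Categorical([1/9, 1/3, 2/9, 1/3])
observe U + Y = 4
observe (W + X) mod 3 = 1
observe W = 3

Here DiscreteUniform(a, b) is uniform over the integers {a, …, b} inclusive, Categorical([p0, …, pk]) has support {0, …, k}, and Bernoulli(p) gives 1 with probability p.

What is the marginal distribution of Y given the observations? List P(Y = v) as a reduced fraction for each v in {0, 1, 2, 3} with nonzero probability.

Enumerate traces; 9 have nonzero weight after conditioning:
  (Z=0, X=1, W=3, Y=1, U=3) weight 1/132
  (Z=0, X=1, W=3, Y=2, U=2) weight 1/198
  (Z=0, X=1, W=3, Y=3, U=1) weight 1/132
  (Z=1, X=1, W=3, Y=1, U=3) weight 1/440
  (Z=1, X=1, W=3, Y=2, U=2) weight 1/660
  (Z=1, X=1, W=3, Y=3, U=1) weight 1/440
  (Z=2, X=1, W=3, Y=1, U=3) weight 1/132
  (Z=2, X=1, W=3, Y=2, U=2) weight 1/198
  … 1 more
Group by Y:
  weight(Y=1) = 23/1320
  weight(Y=2) = 23/1980
  weight(Y=3) = 23/1320
Total weight = 23/1320 + 23/1980 + 23/1320 = 23/495
P(Y=1 | obs) = 23/1320 / 23/495 = 3/8
P(Y=2 | obs) = 23/1980 / 23/495 = 1/4
P(Y=3 | obs) = 23/1320 / 23/495 = 3/8

P(Y=1) = 3/8, P(Y=2) = 1/4, P(Y=3) = 3/8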